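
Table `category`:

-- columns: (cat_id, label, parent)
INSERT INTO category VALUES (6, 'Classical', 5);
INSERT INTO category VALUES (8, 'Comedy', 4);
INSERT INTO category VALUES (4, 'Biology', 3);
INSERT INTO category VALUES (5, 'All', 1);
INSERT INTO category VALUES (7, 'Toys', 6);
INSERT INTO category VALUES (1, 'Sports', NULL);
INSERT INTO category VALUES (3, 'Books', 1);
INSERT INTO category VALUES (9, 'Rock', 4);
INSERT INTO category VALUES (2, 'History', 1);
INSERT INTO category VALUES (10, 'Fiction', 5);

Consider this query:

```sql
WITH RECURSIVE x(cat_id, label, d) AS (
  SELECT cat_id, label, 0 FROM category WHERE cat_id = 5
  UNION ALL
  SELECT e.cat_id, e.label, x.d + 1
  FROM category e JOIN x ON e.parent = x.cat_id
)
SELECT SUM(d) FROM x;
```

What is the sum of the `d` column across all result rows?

4

Base: cat_id=5 (All) at d 0.
Iteration 1: rows with parent in {5} -> Classical (id 6, d 1), Fiction (id 10, d 1).
Iteration 2: rows with parent in {6,10} -> Toys (id 7, d 2).
Iteration 3: no rows with parent in {7}; recursion stops.
SUM(d) = 0 + 1 + 1 + 2 = 4.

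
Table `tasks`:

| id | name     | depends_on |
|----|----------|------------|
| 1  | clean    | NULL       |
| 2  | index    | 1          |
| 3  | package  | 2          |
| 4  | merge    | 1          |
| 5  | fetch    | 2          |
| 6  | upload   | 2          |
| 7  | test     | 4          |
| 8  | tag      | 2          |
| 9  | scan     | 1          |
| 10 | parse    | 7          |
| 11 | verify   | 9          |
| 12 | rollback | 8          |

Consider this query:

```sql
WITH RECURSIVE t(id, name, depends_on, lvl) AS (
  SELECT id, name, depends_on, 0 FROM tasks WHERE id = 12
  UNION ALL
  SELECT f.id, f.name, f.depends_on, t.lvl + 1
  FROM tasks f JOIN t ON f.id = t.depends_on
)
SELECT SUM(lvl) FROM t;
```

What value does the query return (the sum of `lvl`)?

Base: id=12 (rollback), depends_on=8, lvl 0.
Iteration 1: join on id=8 -> tag (id 8, depends_on=2, lvl 1).
Iteration 2: join on id=2 -> index (id 2, depends_on=1, lvl 2).
Iteration 3: join on id=1 -> clean (id 1, depends_on=NULL, lvl 3).
Iteration 4: depends_on is NULL; no match; recursion stops.
SUM(lvl) = 0 + 1 + 2 + 3 = 6.

6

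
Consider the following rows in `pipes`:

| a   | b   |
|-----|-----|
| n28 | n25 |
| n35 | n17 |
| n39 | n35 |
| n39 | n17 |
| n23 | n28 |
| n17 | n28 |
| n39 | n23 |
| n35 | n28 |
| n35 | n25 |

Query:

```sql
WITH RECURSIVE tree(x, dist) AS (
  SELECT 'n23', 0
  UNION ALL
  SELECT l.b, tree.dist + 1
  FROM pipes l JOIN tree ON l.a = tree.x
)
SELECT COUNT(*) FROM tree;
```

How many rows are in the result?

Base: (n23, dist=0).
Iteration 1: edges from {n23} -> (n28, dist=1).
Iteration 2: edges from {n28} -> (n25, dist=2).
Iteration 3: no outgoing edges from {n25}; recursion stops.
Total rows emitted: 3.

3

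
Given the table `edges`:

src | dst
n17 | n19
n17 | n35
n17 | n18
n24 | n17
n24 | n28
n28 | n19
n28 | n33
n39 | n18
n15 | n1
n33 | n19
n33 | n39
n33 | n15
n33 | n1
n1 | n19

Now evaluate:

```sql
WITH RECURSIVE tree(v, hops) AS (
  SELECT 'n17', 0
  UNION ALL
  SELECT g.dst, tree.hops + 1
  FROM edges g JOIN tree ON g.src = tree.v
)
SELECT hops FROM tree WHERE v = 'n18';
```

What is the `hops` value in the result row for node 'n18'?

Base: (n17, hops=0).
Iteration 1: edges from {n17} -> (n18, hops=1), (n19, hops=1), (n35, hops=1).
Iteration 2: no outgoing edges from {n18,n19,n35}; recursion stops.

1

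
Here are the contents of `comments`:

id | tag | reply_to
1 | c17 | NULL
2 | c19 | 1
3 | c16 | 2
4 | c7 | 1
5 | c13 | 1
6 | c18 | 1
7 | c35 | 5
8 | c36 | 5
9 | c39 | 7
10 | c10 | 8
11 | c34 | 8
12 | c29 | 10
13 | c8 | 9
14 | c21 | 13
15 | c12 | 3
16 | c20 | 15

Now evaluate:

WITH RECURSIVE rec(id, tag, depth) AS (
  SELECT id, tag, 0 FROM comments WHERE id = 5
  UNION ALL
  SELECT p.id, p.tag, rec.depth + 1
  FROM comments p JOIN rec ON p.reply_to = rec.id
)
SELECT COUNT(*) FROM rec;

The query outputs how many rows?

9

Base: id=5 (c13) at depth 0.
Iteration 1: rows with reply_to in {5} -> c35 (id 7, depth 1), c36 (id 8, depth 1).
Iteration 2: rows with reply_to in {7,8} -> c39 (id 9, depth 2), c10 (id 10, depth 2), c34 (id 11, depth 2).
Iteration 3: rows with reply_to in {9,10,11} -> c29 (id 12, depth 3), c8 (id 13, depth 3).
Iteration 4: rows with reply_to in {12,13} -> c21 (id 14, depth 4).
Iteration 5: no rows with reply_to in {14}; recursion stops.
Total rows emitted: 9.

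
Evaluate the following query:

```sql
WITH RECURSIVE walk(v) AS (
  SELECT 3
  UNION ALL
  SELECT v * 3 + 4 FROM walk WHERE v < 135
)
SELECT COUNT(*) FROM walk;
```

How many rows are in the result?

5

Base: v=3.
Iteration 1: 3 < 135 holds -> v = 3 * 3 + 4 = 13.
Iteration 2: 13 < 135 holds -> v = 13 * 3 + 4 = 43.
Iteration 3: 43 < 135 holds -> v = 43 * 3 + 4 = 133.
Iteration 4: 133 < 135 holds -> v = 133 * 3 + 4 = 403.
Iteration 5: 403 < 135 fails; recursion stops.
Total rows emitted: 5.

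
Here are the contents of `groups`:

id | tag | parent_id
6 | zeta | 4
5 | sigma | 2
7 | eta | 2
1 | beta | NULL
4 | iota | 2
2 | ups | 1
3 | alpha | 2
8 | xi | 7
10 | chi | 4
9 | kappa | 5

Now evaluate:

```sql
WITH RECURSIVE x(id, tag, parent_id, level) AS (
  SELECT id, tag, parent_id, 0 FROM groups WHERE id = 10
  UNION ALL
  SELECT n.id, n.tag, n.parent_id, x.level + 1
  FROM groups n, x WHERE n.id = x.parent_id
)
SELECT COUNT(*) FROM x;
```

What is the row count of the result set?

4

Base: id=10 (chi), parent_id=4, level 0.
Iteration 1: join on id=4 -> iota (id 4, parent_id=2, level 1).
Iteration 2: join on id=2 -> ups (id 2, parent_id=1, level 2).
Iteration 3: join on id=1 -> beta (id 1, parent_id=NULL, level 3).
Iteration 4: parent_id is NULL; no match; recursion stops.
Total rows emitted: 4.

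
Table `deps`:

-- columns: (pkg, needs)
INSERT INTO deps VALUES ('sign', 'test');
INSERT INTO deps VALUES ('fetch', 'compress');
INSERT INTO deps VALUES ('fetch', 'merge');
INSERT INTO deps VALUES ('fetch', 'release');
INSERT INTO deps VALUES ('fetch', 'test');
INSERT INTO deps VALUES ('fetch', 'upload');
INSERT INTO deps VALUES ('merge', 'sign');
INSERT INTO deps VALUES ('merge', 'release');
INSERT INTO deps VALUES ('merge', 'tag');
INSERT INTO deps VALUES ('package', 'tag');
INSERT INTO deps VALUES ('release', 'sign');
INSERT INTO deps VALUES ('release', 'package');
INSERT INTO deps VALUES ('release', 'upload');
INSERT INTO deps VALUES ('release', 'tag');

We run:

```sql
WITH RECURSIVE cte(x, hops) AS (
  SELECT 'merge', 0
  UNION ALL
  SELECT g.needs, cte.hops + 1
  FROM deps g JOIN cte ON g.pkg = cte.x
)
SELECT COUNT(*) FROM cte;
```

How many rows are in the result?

Base: (merge, hops=0).
Iteration 1: edges from {merge} -> (release, hops=1), (sign, hops=1), (tag, hops=1).
Iteration 2: edges from {release,sign,tag} -> (package, hops=2), (sign, hops=2), (tag, hops=2), (test, hops=2), (upload, hops=2).
Iteration 3: edges from {package,sign,tag,test,upload} -> (tag, hops=3), (test, hops=3).
Iteration 4: no outgoing edges from {tag,test}; recursion stops.
Total rows emitted: 11.

11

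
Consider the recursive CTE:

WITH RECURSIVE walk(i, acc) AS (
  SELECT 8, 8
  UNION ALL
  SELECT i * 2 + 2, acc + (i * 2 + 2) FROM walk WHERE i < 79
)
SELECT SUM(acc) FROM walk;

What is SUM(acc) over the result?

540

Base: i=8, acc=8.
Iteration 1: 8 < 79 holds -> i = 8 * 2 + 2 = 18, acc = 8 + 18 = 26.
Iteration 2: 18 < 79 holds -> i = 18 * 2 + 2 = 38, acc = 26 + 38 = 64.
Iteration 3: 38 < 79 holds -> i = 38 * 2 + 2 = 78, acc = 64 + 78 = 142.
Iteration 4: 78 < 79 holds -> i = 78 * 2 + 2 = 158, acc = 142 + 158 = 300.
Iteration 5: 158 < 79 fails; recursion stops.
SUM(acc) = 8 + 26 + 64 + 142 + 300 = 540.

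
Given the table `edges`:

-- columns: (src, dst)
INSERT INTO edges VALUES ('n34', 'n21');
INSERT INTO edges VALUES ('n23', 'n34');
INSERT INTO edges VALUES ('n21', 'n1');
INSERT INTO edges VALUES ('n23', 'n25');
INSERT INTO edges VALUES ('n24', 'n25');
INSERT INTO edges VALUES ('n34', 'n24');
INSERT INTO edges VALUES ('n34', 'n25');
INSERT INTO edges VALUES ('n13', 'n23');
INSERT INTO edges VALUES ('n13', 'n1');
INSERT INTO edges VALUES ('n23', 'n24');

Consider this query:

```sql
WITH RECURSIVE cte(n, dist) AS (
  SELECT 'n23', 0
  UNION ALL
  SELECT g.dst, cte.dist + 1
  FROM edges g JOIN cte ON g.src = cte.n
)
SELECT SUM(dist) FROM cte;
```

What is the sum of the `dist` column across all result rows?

17

Base: (n23, dist=0).
Iteration 1: edges from {n23} -> (n24, dist=1), (n25, dist=1), (n34, dist=1).
Iteration 2: edges from {n24,n25,n34} -> (n21, dist=2), (n24, dist=2), (n25, dist=2) x2. [UNION ALL keeps all 4 new rows, including repeats]
Iteration 3: edges from {n21,n24,n25} -> (n1, dist=3), (n25, dist=3).
Iteration 4: no outgoing edges from {n1,n25}; recursion stops.
SUM(dist) = 0 + 1 + 1 + 1 + 2 + 2 + 2 + 2 + 3 + 3 = 17.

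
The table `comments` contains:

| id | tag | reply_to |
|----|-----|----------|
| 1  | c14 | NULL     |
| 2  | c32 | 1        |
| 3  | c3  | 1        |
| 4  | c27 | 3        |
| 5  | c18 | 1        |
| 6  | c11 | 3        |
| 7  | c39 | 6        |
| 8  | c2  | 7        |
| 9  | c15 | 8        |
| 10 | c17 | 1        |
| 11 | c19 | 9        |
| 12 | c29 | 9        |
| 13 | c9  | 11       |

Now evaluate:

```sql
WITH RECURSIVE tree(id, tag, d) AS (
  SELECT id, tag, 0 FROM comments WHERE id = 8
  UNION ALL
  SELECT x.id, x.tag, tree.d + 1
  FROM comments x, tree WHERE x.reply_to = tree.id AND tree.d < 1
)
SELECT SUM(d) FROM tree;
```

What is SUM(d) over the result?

1

Base: id=8 (c2) at d 0.
Iteration 1: rows with reply_to in {8} -> c15 (id 9, d 1).
Iteration 2: d < 1 fails for all current rows; recursion stops.
SUM(d) = 0 + 1 = 1.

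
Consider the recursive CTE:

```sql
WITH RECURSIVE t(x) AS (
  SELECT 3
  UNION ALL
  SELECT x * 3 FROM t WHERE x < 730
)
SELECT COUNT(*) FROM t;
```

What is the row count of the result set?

7

Base: x=3.
Iteration 1: 3 < 730 holds -> x = 3 * 3 = 9.
Iteration 2: 9 < 730 holds -> x = 9 * 3 = 27.
Iteration 3: 27 < 730 holds -> x = 27 * 3 = 81.
Iteration 4: 81 < 730 holds -> x = 81 * 3 = 243.
Iteration 5: 243 < 730 holds -> x = 243 * 3 = 729.
Iteration 6: 729 < 730 holds -> x = 729 * 3 = 2187.
Iteration 7: 2187 < 730 fails; recursion stops.
Total rows emitted: 7.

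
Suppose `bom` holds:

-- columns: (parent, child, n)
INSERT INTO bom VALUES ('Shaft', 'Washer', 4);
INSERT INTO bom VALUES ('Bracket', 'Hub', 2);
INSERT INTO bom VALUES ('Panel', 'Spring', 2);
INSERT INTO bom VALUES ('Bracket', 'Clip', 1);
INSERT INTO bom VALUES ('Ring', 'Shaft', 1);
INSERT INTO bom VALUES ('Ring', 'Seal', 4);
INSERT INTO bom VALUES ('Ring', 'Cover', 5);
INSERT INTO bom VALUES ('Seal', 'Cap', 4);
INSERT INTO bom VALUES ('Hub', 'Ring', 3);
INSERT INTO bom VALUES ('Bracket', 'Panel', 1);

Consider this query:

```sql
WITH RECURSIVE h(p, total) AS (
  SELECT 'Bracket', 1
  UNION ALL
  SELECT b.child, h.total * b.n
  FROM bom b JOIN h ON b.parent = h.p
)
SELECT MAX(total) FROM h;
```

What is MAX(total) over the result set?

96

Base: (Bracket, total=1).
Iteration 1: components of {Bracket} -> Clip = 1*1 = 1, Hub = 1*2 = 2, Panel = 1*1 = 1.
Iteration 2: components of {Clip,Hub,Panel} -> Ring = 2*3 = 6, Spring = 1*2 = 2.
Iteration 3: components of {Ring,Spring} -> Cover = 6*5 = 30, Seal = 6*4 = 24, Shaft = 6*1 = 6.
Iteration 4: components of {Cover,Seal,Shaft} -> Cap = 24*4 = 96, Washer = 6*4 = 24.
Iteration 5: no further components; recursion stops.
total values: 1, 1, 1, 2, 2, 6, 6, 30, 24, 24, 96; the maximum is 96.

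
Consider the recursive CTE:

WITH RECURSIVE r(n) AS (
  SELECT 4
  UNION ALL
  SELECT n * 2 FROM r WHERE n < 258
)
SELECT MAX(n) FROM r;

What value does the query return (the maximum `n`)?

512

Base: n=4.
Iteration 1: 4 < 258 holds -> n = 4 * 2 = 8.
Iteration 2: 8 < 258 holds -> n = 8 * 2 = 16.
Iteration 3: 16 < 258 holds -> n = 16 * 2 = 32.
Iteration 4: 32 < 258 holds -> n = 32 * 2 = 64.
Iteration 5: 64 < 258 holds -> n = 64 * 2 = 128.
Iteration 6: 128 < 258 holds -> n = 128 * 2 = 256.
Iteration 7: 256 < 258 holds -> n = 256 * 2 = 512.
Iteration 8: 512 < 258 fails; recursion stops.
n values: 4, 8, 16, 32, 64, 128, 256, 512; the maximum is 512.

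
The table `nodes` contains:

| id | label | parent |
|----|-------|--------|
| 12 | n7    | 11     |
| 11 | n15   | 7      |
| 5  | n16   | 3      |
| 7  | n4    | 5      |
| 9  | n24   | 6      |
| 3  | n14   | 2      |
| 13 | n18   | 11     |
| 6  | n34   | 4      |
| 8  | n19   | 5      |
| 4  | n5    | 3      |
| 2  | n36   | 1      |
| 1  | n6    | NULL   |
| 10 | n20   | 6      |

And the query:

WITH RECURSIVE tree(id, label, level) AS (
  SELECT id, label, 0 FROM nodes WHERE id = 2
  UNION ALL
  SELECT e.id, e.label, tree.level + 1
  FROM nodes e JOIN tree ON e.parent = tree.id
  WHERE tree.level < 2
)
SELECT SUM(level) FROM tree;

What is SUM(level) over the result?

5

Base: id=2 (n36) at level 0.
Iteration 1: rows with parent in {2} -> n14 (id 3, level 1).
Iteration 2: rows with parent in {3} -> n5 (id 4, level 2), n16 (id 5, level 2).
Iteration 3: level < 2 fails for all current rows; recursion stops.
SUM(level) = 0 + 1 + 2 + 2 = 5.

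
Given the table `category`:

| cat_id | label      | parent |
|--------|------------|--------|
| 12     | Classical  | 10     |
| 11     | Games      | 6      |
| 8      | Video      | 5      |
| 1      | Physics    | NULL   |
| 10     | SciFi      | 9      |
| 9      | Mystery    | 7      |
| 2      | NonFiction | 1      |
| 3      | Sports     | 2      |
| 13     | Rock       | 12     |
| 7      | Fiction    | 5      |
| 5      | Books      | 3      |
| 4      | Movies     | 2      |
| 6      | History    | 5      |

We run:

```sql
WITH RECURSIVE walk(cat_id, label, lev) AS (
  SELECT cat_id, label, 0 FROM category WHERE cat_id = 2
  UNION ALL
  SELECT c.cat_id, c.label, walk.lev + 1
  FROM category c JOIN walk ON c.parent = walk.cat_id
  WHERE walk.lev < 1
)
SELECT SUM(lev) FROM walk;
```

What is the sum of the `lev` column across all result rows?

Base: cat_id=2 (NonFiction) at lev 0.
Iteration 1: rows with parent in {2} -> Sports (id 3, lev 1), Movies (id 4, lev 1).
Iteration 2: lev < 1 fails for all current rows; recursion stops.
SUM(lev) = 0 + 1 + 1 = 2.

2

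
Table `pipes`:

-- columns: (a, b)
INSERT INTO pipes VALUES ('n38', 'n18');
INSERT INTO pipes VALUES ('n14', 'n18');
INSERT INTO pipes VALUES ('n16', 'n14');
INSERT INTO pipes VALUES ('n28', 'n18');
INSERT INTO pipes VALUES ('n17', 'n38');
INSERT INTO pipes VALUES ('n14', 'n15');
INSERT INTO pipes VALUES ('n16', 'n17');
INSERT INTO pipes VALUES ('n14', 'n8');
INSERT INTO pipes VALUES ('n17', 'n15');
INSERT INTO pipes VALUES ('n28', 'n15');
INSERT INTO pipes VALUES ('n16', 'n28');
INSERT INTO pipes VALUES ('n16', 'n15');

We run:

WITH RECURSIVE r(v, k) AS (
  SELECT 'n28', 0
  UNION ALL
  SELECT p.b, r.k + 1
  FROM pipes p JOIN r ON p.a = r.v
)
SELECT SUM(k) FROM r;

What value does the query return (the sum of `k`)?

Base: (n28, k=0).
Iteration 1: edges from {n28} -> (n15, k=1), (n18, k=1).
Iteration 2: no outgoing edges from {n15,n18}; recursion stops.
SUM(k) = 0 + 1 + 1 = 2.

2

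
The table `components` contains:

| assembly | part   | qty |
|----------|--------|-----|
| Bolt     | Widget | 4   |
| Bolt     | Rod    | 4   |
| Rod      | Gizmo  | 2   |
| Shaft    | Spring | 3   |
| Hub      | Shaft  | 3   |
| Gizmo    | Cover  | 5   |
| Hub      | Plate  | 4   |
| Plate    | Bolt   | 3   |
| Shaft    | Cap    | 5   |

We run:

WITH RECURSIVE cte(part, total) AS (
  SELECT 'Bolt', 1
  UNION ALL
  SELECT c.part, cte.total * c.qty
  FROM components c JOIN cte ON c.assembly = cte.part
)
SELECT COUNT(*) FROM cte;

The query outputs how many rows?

5

Base: (Bolt, total=1).
Iteration 1: components of {Bolt} -> Rod = 1*4 = 4, Widget = 1*4 = 4.
Iteration 2: components of {Rod,Widget} -> Gizmo = 4*2 = 8.
Iteration 3: components of {Gizmo} -> Cover = 8*5 = 40.
Iteration 4: no further components; recursion stops.
Total rows emitted: 5.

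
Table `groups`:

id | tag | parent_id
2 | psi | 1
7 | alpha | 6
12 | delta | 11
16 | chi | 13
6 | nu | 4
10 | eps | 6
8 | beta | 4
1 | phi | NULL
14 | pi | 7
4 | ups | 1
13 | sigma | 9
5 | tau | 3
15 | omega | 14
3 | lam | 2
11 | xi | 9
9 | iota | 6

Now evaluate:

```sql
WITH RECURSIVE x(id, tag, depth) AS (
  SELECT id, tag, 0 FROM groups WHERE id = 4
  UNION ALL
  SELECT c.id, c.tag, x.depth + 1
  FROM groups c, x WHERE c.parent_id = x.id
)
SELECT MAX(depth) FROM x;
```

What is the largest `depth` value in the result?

4

Base: id=4 (ups) at depth 0.
Iteration 1: rows with parent_id in {4} -> nu (id 6, depth 1), beta (id 8, depth 1).
Iteration 2: rows with parent_id in {6,8} -> alpha (id 7, depth 2), iota (id 9, depth 2), eps (id 10, depth 2).
Iteration 3: rows with parent_id in {7,9,10} -> xi (id 11, depth 3), sigma (id 13, depth 3), pi (id 14, depth 3).
Iteration 4: rows with parent_id in {11,13,14} -> delta (id 12, depth 4), omega (id 15, depth 4), chi (id 16, depth 4).
Iteration 5: no rows with parent_id in {12,15,16}; recursion stops.
depth values: 0, 1, 1, 2, 2, 2, 3, 3, 3, 4, 4, 4; the maximum is 4.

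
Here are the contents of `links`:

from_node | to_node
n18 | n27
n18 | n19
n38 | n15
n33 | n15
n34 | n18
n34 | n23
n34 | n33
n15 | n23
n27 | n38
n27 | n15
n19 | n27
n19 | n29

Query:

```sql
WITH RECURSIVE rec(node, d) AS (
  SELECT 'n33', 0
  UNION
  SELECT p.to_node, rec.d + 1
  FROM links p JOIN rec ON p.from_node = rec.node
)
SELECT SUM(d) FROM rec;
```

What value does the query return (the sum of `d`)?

3

Base: (n33, d=0).
Iteration 1: edges from {n33} -> (n15, d=1).
Iteration 2: edges from {n15} -> (n23, d=2).
Iteration 3: no outgoing edges from {n23}; recursion stops.
SUM(d) = 0 + 1 + 2 = 3.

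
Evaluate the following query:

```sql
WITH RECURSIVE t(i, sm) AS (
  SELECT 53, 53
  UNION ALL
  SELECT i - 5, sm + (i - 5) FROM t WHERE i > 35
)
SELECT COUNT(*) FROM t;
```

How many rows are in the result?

5

Base: i=53, sm=53.
Iteration 1: 53 > 35 holds -> i = 53 - 5 = 48, sm = 53 + 48 = 101.
Iteration 2: 48 > 35 holds -> i = 48 - 5 = 43, sm = 101 + 43 = 144.
Iteration 3: 43 > 35 holds -> i = 43 - 5 = 38, sm = 144 + 38 = 182.
Iteration 4: 38 > 35 holds -> i = 38 - 5 = 33, sm = 182 + 33 = 215.
Iteration 5: 33 > 35 fails; recursion stops.
Total rows emitted: 5.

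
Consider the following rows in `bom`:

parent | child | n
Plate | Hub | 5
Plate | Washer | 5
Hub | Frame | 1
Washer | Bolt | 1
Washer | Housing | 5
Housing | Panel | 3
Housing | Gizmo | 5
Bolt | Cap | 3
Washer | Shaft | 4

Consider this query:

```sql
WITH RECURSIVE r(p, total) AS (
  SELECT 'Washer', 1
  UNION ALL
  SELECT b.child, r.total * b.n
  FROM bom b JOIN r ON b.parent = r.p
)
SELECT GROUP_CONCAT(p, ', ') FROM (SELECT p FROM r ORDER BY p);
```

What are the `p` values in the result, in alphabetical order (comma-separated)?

Bolt, Cap, Gizmo, Housing, Panel, Shaft, Washer

Base: (Washer, total=1).
Iteration 1: components of {Washer} -> Bolt = 1*1 = 1, Housing = 1*5 = 5, Shaft = 1*4 = 4.
Iteration 2: components of {Bolt,Housing,Shaft} -> Cap = 1*3 = 3, Gizmo = 5*5 = 25, Panel = 5*3 = 15.
Iteration 3: no further components; recursion stops.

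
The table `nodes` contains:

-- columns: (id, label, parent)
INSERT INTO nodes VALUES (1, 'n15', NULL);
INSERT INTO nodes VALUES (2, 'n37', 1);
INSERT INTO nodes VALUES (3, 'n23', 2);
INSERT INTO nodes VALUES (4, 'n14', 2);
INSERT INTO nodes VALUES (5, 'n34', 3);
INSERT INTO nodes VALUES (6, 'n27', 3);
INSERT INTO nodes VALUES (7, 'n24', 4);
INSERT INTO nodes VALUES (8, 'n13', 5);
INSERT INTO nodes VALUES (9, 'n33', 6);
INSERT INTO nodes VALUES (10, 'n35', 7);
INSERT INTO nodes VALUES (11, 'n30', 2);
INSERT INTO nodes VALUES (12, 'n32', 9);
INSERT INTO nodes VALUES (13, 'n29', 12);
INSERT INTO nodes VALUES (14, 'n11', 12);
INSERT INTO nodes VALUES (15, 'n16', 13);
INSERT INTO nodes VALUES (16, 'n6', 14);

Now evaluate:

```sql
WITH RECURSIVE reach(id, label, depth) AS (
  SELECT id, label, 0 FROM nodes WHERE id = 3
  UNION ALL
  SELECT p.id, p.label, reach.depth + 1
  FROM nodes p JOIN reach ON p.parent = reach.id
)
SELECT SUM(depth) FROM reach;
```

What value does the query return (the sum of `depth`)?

27

Base: id=3 (n23) at depth 0.
Iteration 1: rows with parent in {3} -> n34 (id 5, depth 1), n27 (id 6, depth 1).
Iteration 2: rows with parent in {5,6} -> n13 (id 8, depth 2), n33 (id 9, depth 2).
Iteration 3: rows with parent in {8,9} -> n32 (id 12, depth 3).
Iteration 4: rows with parent in {12} -> n29 (id 13, depth 4), n11 (id 14, depth 4).
Iteration 5: rows with parent in {13,14} -> n16 (id 15, depth 5), n6 (id 16, depth 5).
Iteration 6: no rows with parent in {15,16}; recursion stops.
SUM(depth) = 0 + 1 + 1 + 2 + 2 + 3 + 4 + 4 + 5 + 5 = 27.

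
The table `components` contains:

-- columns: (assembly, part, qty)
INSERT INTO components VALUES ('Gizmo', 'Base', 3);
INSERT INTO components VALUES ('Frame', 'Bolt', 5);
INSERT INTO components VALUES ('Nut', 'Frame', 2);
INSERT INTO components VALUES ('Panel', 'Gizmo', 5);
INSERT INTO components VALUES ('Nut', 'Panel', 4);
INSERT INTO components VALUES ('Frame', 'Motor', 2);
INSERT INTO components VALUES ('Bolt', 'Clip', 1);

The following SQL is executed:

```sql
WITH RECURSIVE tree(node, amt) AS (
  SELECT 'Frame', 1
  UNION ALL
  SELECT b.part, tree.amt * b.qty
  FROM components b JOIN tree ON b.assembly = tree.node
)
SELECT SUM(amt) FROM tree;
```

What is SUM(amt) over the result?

13

Base: (Frame, amt=1).
Iteration 1: components of {Frame} -> Bolt = 1*5 = 5, Motor = 1*2 = 2.
Iteration 2: components of {Bolt,Motor} -> Clip = 5*1 = 5.
Iteration 3: no further components; recursion stops.
SUM(amt) = 1 + 5 + 2 + 5 = 13.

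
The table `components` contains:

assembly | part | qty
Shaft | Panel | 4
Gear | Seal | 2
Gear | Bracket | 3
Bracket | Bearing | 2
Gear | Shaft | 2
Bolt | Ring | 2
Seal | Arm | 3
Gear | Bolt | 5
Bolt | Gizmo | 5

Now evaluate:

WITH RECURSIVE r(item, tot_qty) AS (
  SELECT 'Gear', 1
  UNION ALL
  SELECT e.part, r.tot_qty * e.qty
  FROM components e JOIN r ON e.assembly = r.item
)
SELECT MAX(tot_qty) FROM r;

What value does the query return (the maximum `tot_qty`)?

25

Base: (Gear, tot_qty=1).
Iteration 1: components of {Gear} -> Bolt = 1*5 = 5, Bracket = 1*3 = 3, Seal = 1*2 = 2, Shaft = 1*2 = 2.
Iteration 2: components of {Bolt,Bracket,Seal,Shaft} -> Arm = 2*3 = 6, Bearing = 3*2 = 6, Gizmo = 5*5 = 25, Panel = 2*4 = 8, Ring = 5*2 = 10.
Iteration 3: no further components; recursion stops.
tot_qty values: 1, 3, 5, 2, 2, 6, 25, 10, 6, 8; the maximum is 25.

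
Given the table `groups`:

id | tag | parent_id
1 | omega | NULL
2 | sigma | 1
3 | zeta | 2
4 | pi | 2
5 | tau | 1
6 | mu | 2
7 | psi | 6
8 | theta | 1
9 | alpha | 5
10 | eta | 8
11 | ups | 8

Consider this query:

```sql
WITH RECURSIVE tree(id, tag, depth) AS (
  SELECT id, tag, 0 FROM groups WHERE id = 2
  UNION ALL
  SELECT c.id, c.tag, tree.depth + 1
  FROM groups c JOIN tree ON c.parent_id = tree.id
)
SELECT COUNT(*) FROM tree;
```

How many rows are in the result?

5

Base: id=2 (sigma) at depth 0.
Iteration 1: rows with parent_id in {2} -> zeta (id 3, depth 1), pi (id 4, depth 1), mu (id 6, depth 1).
Iteration 2: rows with parent_id in {3,4,6} -> psi (id 7, depth 2).
Iteration 3: no rows with parent_id in {7}; recursion stops.
Total rows emitted: 5.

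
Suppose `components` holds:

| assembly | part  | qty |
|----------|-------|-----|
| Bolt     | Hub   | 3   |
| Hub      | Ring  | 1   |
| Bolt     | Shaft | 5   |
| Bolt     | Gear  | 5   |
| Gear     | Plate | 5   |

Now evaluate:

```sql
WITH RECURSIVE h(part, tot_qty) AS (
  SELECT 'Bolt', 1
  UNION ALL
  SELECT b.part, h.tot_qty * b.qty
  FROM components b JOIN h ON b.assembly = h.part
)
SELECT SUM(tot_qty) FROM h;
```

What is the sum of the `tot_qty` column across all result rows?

42

Base: (Bolt, tot_qty=1).
Iteration 1: components of {Bolt} -> Gear = 1*5 = 5, Hub = 1*3 = 3, Shaft = 1*5 = 5.
Iteration 2: components of {Gear,Hub,Shaft} -> Plate = 5*5 = 25, Ring = 3*1 = 3.
Iteration 3: no further components; recursion stops.
SUM(tot_qty) = 1 + 3 + 5 + 5 + 3 + 25 = 42.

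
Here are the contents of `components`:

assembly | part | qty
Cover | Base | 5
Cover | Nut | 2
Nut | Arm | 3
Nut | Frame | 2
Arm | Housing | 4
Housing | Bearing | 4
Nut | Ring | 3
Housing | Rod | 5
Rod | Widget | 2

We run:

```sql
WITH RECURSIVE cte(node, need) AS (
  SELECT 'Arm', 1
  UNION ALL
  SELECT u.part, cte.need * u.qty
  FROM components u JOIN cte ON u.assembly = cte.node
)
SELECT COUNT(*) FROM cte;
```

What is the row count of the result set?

5

Base: (Arm, need=1).
Iteration 1: components of {Arm} -> Housing = 1*4 = 4.
Iteration 2: components of {Housing} -> Bearing = 4*4 = 16, Rod = 4*5 = 20.
Iteration 3: components of {Bearing,Rod} -> Widget = 20*2 = 40.
Iteration 4: no further components; recursion stops.
Total rows emitted: 5.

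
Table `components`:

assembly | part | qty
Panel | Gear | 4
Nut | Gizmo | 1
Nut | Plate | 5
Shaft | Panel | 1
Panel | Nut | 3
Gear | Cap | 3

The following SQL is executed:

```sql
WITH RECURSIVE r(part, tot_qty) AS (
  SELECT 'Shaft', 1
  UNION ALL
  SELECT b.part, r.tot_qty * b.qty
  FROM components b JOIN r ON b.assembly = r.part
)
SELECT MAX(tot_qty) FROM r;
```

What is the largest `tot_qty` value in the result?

15

Base: (Shaft, tot_qty=1).
Iteration 1: components of {Shaft} -> Panel = 1*1 = 1.
Iteration 2: components of {Panel} -> Gear = 1*4 = 4, Nut = 1*3 = 3.
Iteration 3: components of {Gear,Nut} -> Cap = 4*3 = 12, Gizmo = 3*1 = 3, Plate = 3*5 = 15.
Iteration 4: no further components; recursion stops.
tot_qty values: 1, 1, 3, 4, 15, 3, 12; the maximum is 15.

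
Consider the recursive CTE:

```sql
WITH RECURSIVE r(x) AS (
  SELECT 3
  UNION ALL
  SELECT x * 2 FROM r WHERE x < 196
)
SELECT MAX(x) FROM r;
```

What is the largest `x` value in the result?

384

Base: x=3.
Iteration 1: 3 < 196 holds -> x = 3 * 2 = 6.
Iteration 2: 6 < 196 holds -> x = 6 * 2 = 12.
Iteration 3: 12 < 196 holds -> x = 12 * 2 = 24.
Iteration 4: 24 < 196 holds -> x = 24 * 2 = 48.
Iteration 5: 48 < 196 holds -> x = 48 * 2 = 96.
Iteration 6: 96 < 196 holds -> x = 96 * 2 = 192.
Iteration 7: 192 < 196 holds -> x = 192 * 2 = 384.
Iteration 8: 384 < 196 fails; recursion stops.
x values: 3, 6, 12, 24, 48, 96, 192, 384; the maximum is 384.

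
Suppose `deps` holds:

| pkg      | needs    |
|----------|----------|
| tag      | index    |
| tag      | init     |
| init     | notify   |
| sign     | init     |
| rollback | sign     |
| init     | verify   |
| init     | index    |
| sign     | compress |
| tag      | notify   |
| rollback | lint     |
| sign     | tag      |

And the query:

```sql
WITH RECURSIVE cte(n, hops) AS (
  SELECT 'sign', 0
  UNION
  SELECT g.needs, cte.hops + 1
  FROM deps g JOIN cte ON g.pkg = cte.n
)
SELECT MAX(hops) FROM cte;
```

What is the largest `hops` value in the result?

3

Base: (sign, hops=0).
Iteration 1: edges from {sign} -> (compress, hops=1), (init, hops=1), (tag, hops=1).
Iteration 2: edges from {compress,init,tag} -> (index, hops=2), (init, hops=2), (notify, hops=2), (verify, hops=2). [UNION drops 2 duplicate row(s)]
Iteration 3: edges from {index,init,notify,verify} -> (index, hops=3), (notify, hops=3), (verify, hops=3).
Iteration 4: no outgoing edges from {index,notify,verify}; recursion stops.
hops values: 0, 1, 1, 1, 2, 2, 2, 2, 3, 3, 3; the maximum is 3.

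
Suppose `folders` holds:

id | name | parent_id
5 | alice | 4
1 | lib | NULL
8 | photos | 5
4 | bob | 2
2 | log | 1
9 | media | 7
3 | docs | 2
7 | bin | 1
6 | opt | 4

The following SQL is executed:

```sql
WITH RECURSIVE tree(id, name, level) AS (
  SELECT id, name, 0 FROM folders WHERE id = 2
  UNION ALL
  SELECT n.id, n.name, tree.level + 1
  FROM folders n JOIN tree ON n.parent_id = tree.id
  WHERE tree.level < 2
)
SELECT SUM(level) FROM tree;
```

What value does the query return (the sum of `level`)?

Base: id=2 (log) at level 0.
Iteration 1: rows with parent_id in {2} -> docs (id 3, level 1), bob (id 4, level 1).
Iteration 2: rows with parent_id in {3,4} -> alice (id 5, level 2), opt (id 6, level 2).
Iteration 3: level < 2 fails for all current rows; recursion stops.
SUM(level) = 0 + 1 + 1 + 2 + 2 = 6.

6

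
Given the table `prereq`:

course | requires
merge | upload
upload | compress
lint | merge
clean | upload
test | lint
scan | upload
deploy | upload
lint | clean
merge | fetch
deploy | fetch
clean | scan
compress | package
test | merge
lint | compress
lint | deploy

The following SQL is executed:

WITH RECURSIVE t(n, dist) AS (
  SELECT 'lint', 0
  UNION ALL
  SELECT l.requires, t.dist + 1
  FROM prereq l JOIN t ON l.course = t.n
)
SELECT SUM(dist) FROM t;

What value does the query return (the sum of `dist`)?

51

Base: (lint, dist=0).
Iteration 1: edges from {lint} -> (clean, dist=1), (compress, dist=1), (deploy, dist=1), (merge, dist=1).
Iteration 2: edges from {clean,compress,deploy,merge} -> (fetch, dist=2) x2, (package, dist=2), (scan, dist=2), (upload, dist=2) x3. [UNION ALL keeps all 7 new rows, including repeats]
Iteration 3: edges from {fetch,package,scan,upload} -> (compress, dist=3) x3, (upload, dist=3). [UNION ALL keeps all 4 new rows, including repeats]
Iteration 4: edges from {compress,upload} -> (compress, dist=4), (package, dist=4) x3. [UNION ALL keeps all 4 new rows, including repeats]
Iteration 5: edges from {compress,package} -> (package, dist=5).
Iteration 6: no outgoing edges from {package}; recursion stops.
SUM(dist) = 0 + 1 + 1 + 1 + 1 + 2 + 2 + 2 + 2 + 2 + 2 + 2 + 3 + 3 + ... (21 terms) = 51.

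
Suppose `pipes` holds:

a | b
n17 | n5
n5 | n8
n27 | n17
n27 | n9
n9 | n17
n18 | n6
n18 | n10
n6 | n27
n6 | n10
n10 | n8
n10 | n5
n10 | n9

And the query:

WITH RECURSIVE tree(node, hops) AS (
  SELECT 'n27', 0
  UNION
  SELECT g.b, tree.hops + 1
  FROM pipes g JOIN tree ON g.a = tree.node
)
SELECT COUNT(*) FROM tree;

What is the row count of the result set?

Base: (n27, hops=0).
Iteration 1: edges from {n27} -> (n17, hops=1), (n9, hops=1).
Iteration 2: edges from {n17,n9} -> (n17, hops=2), (n5, hops=2).
Iteration 3: edges from {n17,n5} -> (n5, hops=3), (n8, hops=3).
Iteration 4: edges from {n5,n8} -> (n8, hops=4).
Iteration 5: no outgoing edges from {n8}; recursion stops.
Total rows emitted: 8.

8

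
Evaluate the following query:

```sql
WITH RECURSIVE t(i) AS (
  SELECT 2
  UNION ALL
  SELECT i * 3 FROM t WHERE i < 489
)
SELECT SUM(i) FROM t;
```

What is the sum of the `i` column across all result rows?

Base: i=2.
Iteration 1: 2 < 489 holds -> i = 2 * 3 = 6.
Iteration 2: 6 < 489 holds -> i = 6 * 3 = 18.
Iteration 3: 18 < 489 holds -> i = 18 * 3 = 54.
Iteration 4: 54 < 489 holds -> i = 54 * 3 = 162.
Iteration 5: 162 < 489 holds -> i = 162 * 3 = 486.
Iteration 6: 486 < 489 holds -> i = 486 * 3 = 1458.
Iteration 7: 1458 < 489 fails; recursion stops.
SUM(i) = 2 + 6 + 18 + 54 + 162 + 486 + 1458 = 2186.

2186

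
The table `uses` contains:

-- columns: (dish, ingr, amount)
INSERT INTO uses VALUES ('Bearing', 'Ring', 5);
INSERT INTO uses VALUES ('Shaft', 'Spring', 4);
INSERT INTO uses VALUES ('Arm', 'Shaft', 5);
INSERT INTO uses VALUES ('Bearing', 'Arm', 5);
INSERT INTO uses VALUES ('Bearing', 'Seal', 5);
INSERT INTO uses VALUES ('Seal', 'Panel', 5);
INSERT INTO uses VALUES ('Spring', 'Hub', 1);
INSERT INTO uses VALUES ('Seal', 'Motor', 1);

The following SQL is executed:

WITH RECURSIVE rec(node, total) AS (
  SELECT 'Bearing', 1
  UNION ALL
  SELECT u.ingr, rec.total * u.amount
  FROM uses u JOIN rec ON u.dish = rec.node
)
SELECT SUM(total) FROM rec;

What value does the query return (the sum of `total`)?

271

Base: (Bearing, total=1).
Iteration 1: components of {Bearing} -> Arm = 1*5 = 5, Ring = 1*5 = 5, Seal = 1*5 = 5.
Iteration 2: components of {Arm,Ring,Seal} -> Motor = 5*1 = 5, Panel = 5*5 = 25, Shaft = 5*5 = 25.
Iteration 3: components of {Motor,Panel,Shaft} -> Spring = 25*4 = 100.
Iteration 4: components of {Spring} -> Hub = 100*1 = 100.
Iteration 5: no further components; recursion stops.
SUM(total) = 1 + 5 + 5 + 5 + 25 + 25 + 5 + 100 + 100 = 271.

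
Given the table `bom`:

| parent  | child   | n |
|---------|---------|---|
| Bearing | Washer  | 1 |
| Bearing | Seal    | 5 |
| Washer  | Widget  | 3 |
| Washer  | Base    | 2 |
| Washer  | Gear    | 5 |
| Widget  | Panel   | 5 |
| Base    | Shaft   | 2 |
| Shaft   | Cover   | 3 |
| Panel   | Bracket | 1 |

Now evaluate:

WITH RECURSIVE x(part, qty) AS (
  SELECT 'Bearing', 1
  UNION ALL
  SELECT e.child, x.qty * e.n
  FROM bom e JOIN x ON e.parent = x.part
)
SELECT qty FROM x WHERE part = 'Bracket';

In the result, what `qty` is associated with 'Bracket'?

Base: (Bearing, qty=1).
Iteration 1: components of {Bearing} -> Seal = 1*5 = 5, Washer = 1*1 = 1.
Iteration 2: components of {Seal,Washer} -> Base = 1*2 = 2, Gear = 1*5 = 5, Widget = 1*3 = 3.
Iteration 3: components of {Base,Gear,Widget} -> Panel = 3*5 = 15, Shaft = 2*2 = 4.
Iteration 4: components of {Panel,Shaft} -> Bracket = 15*1 = 15, Cover = 4*3 = 12.
Iteration 5: no further components; recursion stops.

15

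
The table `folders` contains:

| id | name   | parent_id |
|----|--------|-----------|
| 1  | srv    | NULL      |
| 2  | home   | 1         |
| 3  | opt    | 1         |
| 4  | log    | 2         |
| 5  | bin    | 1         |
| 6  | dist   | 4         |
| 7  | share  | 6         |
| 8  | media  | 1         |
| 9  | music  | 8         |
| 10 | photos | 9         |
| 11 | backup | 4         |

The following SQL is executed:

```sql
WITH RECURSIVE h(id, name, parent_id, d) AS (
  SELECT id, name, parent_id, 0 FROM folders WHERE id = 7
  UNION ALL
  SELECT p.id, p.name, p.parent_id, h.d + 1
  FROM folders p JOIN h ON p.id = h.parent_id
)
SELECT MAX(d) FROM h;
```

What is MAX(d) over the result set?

4

Base: id=7 (share), parent_id=6, d 0.
Iteration 1: join on id=6 -> dist (id 6, parent_id=4, d 1).
Iteration 2: join on id=4 -> log (id 4, parent_id=2, d 2).
Iteration 3: join on id=2 -> home (id 2, parent_id=1, d 3).
Iteration 4: join on id=1 -> srv (id 1, parent_id=NULL, d 4).
Iteration 5: parent_id is NULL; no match; recursion stops.
d values: 0, 1, 2, 3, 4; the maximum is 4.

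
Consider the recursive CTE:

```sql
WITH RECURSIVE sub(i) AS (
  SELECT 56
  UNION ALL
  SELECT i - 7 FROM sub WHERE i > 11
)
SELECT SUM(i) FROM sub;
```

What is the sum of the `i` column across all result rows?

Base: i=56.
Iteration 1: 56 > 11 holds -> i = 56 - 7 = 49.
Iteration 2: 49 > 11 holds -> i = 49 - 7 = 42.
Iteration 3: 42 > 11 holds -> i = 42 - 7 = 35.
Iteration 4: 35 > 11 holds -> i = 35 - 7 = 28.
Iteration 5: 28 > 11 holds -> i = 28 - 7 = 21.
Iteration 6: 21 > 11 holds -> i = 21 - 7 = 14.
Iteration 7: 14 > 11 holds -> i = 14 - 7 = 7.
Iteration 8: 7 > 11 fails; recursion stops.
SUM(i) = 56 + 49 + 42 + 35 + 28 + 21 + 14 + 7 = 252.

252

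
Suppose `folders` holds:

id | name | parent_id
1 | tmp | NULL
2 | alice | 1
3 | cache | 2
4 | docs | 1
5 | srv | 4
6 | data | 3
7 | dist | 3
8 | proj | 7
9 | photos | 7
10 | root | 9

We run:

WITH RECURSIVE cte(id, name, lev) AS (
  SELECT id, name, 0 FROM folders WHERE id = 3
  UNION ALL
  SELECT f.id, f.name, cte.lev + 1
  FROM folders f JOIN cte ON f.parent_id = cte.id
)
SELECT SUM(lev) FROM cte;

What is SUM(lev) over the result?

9

Base: id=3 (cache) at lev 0.
Iteration 1: rows with parent_id in {3} -> data (id 6, lev 1), dist (id 7, lev 1).
Iteration 2: rows with parent_id in {6,7} -> proj (id 8, lev 2), photos (id 9, lev 2).
Iteration 3: rows with parent_id in {8,9} -> root (id 10, lev 3).
Iteration 4: no rows with parent_id in {10}; recursion stops.
SUM(lev) = 0 + 1 + 1 + 2 + 2 + 3 = 9.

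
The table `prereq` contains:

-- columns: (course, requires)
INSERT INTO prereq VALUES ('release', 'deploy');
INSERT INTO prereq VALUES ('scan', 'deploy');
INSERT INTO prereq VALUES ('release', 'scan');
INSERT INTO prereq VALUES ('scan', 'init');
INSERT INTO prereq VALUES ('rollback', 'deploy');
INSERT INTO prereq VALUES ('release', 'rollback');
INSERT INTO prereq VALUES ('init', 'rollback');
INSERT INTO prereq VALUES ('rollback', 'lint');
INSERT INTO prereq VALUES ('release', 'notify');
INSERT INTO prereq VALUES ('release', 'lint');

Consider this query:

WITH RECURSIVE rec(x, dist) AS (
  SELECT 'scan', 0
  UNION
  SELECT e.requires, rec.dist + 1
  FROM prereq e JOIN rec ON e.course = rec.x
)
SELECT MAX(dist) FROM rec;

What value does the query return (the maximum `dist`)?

Base: (scan, dist=0).
Iteration 1: edges from {scan} -> (deploy, dist=1), (init, dist=1).
Iteration 2: edges from {deploy,init} -> (rollback, dist=2).
Iteration 3: edges from {rollback} -> (deploy, dist=3), (lint, dist=3).
Iteration 4: no outgoing edges from {deploy,lint}; recursion stops.
dist values: 0, 1, 1, 2, 3, 3; the maximum is 3.

3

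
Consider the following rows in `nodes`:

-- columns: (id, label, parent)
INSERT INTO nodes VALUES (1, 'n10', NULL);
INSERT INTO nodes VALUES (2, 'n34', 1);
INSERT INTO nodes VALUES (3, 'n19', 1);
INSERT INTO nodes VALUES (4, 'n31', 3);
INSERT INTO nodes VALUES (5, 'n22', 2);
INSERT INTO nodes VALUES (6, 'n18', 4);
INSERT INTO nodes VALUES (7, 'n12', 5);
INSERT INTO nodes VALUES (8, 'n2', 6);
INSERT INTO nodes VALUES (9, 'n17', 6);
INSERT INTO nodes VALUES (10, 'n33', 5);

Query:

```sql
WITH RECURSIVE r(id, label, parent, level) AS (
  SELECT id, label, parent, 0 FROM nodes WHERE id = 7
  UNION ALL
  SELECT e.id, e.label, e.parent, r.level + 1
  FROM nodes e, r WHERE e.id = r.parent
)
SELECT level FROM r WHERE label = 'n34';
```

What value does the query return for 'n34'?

2

Base: id=7 (n12), parent=5, level 0.
Iteration 1: join on id=5 -> n22 (id 5, parent=2, level 1).
Iteration 2: join on id=2 -> n34 (id 2, parent=1, level 2).
Iteration 3: join on id=1 -> n10 (id 1, parent=NULL, level 3).
Iteration 4: parent is NULL; no match; recursion stops.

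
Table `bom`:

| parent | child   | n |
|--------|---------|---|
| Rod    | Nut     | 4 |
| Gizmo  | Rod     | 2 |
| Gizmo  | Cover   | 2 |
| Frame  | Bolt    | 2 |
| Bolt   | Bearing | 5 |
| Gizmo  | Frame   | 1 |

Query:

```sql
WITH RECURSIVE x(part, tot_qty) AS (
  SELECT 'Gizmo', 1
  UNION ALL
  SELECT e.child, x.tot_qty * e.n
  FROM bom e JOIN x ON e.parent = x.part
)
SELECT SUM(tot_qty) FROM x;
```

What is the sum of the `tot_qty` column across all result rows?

26

Base: (Gizmo, tot_qty=1).
Iteration 1: components of {Gizmo} -> Cover = 1*2 = 2, Frame = 1*1 = 1, Rod = 1*2 = 2.
Iteration 2: components of {Cover,Frame,Rod} -> Bolt = 1*2 = 2, Nut = 2*4 = 8.
Iteration 3: components of {Bolt,Nut} -> Bearing = 2*5 = 10.
Iteration 4: no further components; recursion stops.
SUM(tot_qty) = 1 + 1 + 2 + 2 + 2 + 8 + 10 = 26.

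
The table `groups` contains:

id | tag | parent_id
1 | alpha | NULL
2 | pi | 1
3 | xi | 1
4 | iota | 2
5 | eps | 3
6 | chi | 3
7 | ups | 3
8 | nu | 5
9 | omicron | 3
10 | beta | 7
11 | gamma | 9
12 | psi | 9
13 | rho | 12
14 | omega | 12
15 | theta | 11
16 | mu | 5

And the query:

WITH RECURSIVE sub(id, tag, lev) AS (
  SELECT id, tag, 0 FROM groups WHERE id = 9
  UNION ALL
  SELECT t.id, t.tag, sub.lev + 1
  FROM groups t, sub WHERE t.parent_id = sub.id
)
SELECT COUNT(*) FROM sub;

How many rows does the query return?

Base: id=9 (omicron) at lev 0.
Iteration 1: rows with parent_id in {9} -> gamma (id 11, lev 1), psi (id 12, lev 1).
Iteration 2: rows with parent_id in {11,12} -> rho (id 13, lev 2), omega (id 14, lev 2), theta (id 15, lev 2).
Iteration 3: no rows with parent_id in {13,14,15}; recursion stops.
Total rows emitted: 6.

6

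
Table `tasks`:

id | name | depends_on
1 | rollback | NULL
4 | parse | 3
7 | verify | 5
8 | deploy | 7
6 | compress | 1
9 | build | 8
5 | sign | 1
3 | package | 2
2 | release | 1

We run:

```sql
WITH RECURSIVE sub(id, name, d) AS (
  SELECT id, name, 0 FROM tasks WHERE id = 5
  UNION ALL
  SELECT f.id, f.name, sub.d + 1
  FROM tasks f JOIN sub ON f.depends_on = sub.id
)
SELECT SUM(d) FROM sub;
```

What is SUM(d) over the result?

6

Base: id=5 (sign) at d 0.
Iteration 1: rows with depends_on in {5} -> verify (id 7, d 1).
Iteration 2: rows with depends_on in {7} -> deploy (id 8, d 2).
Iteration 3: rows with depends_on in {8} -> build (id 9, d 3).
Iteration 4: no rows with depends_on in {9}; recursion stops.
SUM(d) = 0 + 1 + 2 + 3 = 6.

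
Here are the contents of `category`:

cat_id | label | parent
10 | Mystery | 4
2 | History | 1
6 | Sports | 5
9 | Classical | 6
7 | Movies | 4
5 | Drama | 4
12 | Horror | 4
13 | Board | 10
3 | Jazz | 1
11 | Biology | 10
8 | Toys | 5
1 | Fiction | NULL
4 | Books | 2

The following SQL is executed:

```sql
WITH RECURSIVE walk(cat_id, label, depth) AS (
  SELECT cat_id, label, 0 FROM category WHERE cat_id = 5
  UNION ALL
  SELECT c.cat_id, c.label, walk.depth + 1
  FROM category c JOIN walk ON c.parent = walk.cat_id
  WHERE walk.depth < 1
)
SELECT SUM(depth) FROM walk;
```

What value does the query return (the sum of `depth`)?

Base: cat_id=5 (Drama) at depth 0.
Iteration 1: rows with parent in {5} -> Sports (id 6, depth 1), Toys (id 8, depth 1).
Iteration 2: depth < 1 fails for all current rows; recursion stops.
SUM(depth) = 0 + 1 + 1 = 2.

2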